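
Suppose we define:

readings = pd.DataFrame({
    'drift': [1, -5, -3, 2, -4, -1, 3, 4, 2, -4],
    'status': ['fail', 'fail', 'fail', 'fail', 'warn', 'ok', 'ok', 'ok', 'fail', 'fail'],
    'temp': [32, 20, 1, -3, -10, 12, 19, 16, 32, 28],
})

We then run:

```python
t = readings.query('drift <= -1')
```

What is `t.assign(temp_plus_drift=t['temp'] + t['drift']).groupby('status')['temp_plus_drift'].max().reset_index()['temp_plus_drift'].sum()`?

filter rows where drift <= -1:
   drift status  temp
1     -5   fail    20
2     -3   fail     1
4     -4   warn   -10
5     -1     ok    12
9     -4   fail    28
add column temp_plus_drift = t['temp'] + t['drift']:
   drift status  temp  temp_plus_drift
1     -5   fail    20               15
2     -3   fail     1               -2
4     -4   warn   -10              -14
5     -1     ok    12               11
9     -4   fail    28               24
group by status, max of temp_plus_drift:
status
fail    24
ok      11
warn   -14
Name: temp_plus_drift, dtype: int64
reset_index():
  status  temp_plus_drift
0   fail               24
1     ok               11
2   warn              -14

21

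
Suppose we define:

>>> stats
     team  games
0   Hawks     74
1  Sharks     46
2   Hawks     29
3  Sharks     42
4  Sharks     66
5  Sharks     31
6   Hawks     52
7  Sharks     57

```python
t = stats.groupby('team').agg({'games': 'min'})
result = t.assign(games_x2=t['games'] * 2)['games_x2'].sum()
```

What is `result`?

120

group by team, min of games:
        games
team         
Hawks      29
Sharks     31
add column games_x2 = t['games'] * 2:
        games  games_x2
team                   
Hawks      29        58
Sharks     31        62
Then the sum of column 'games_x2': 120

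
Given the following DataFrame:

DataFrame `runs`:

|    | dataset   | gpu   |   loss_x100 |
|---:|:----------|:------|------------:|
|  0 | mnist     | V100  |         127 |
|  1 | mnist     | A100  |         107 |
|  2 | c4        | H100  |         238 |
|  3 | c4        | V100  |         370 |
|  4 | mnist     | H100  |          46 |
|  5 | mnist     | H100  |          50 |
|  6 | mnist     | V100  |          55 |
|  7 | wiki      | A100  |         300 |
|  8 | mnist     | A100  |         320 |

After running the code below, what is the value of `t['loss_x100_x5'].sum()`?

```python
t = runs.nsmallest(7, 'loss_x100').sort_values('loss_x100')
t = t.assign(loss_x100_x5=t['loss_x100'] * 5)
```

take 7 rows with smallest loss_x100:
  dataset   gpu  loss_x100
4   mnist  H100         46
5   mnist  H100         50
6   mnist  V100         55
1   mnist  A100        107
0   mnist  V100        127
2      c4  H100        238
7    wiki  A100        300
sort by loss_x100:
  dataset   gpu  loss_x100
4   mnist  H100         46
5   mnist  H100         50
6   mnist  V100         55
1   mnist  A100        107
0   mnist  V100        127
2      c4  H100        238
7    wiki  A100        300
add column loss_x100_x5 = t['loss_x100'] * 5:
  dataset   gpu  loss_x100  loss_x100_x5
4   mnist  H100         46           230
5   mnist  H100         50           250
6   mnist  V100         55           275
1   mnist  A100        107           535
0   mnist  V100        127           635
2      c4  H100        238          1190
7    wiki  A100        300          1500
Taking the sum of column 'loss_x100_x5' gives 4615.

4615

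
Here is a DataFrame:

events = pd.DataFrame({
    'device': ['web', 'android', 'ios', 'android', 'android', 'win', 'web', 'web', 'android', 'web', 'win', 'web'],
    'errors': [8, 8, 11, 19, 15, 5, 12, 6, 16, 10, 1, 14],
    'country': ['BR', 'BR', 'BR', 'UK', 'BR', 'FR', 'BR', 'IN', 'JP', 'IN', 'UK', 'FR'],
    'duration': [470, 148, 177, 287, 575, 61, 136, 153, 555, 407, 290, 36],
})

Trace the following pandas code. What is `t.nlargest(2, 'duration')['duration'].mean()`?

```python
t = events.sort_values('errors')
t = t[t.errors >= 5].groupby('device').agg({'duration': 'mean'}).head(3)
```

sort by errors:
     device  errors country  duration
10      win       1      UK       290
5       win       5      FR        61
7       web       6      IN       153
0       web       8      BR       470
1   android       8      BR       148
9       web      10      IN       407
2       ios      11      BR       177
6       web      12      BR       136
11      web      14      FR        36
4   android      15      BR       575
8   android      16      JP       555
3   android      19      UK       287
filter rows where errors >= 5:
     device  errors country  duration
5       win       5      FR        61
7       web       6      IN       153
0       web       8      BR       470
1   android       8      BR       148
9       web      10      IN       407
2       ios      11      BR       177
6       web      12      BR       136
11      web      14      FR        36
4   android      15      BR       575
8   android      16      JP       555
3   android      19      UK       287
group by device, mean of duration:
         duration
device           
android    391.25
ios        177.00
web        240.40
win         61.00
take first 3 rows:
         duration
device           
android    391.25
ios        177.00
web        240.40
take 2 rows with largest duration:
         duration
device           
android    391.25
web        240.40
Taking the mean of column 'duration' gives 315.825.

315.825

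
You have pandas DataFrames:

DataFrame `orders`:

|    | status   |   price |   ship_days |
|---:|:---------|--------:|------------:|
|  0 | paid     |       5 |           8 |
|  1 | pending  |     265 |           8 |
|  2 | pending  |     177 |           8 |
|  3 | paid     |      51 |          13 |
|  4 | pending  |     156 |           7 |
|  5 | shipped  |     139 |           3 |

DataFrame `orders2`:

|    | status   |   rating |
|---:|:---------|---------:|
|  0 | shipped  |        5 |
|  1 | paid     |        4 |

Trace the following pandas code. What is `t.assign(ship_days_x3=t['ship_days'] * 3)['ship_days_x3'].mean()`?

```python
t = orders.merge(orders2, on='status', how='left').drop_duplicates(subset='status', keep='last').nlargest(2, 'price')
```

merge on 'status' (how='left') → 6 rows:
    status  price  ship_days  rating
0     paid      5          8     4.0
1  pending    265          8     NaN
2  pending    177          8     NaN
3     paid     51         13     4.0
4  pending    156          7     NaN
5  shipped    139          3     5.0
drop duplicate status (keep=last):
    status  price  ship_days  rating
3     paid     51         13     4.0
4  pending    156          7     NaN
5  shipped    139          3     5.0
take 2 rows with largest price:
    status  price  ship_days  rating
4  pending    156          7     NaN
5  shipped    139          3     5.0
add column ship_days_x3 = t['ship_days'] * 3:
    status  price  ship_days  rating  ship_days_x3
4  pending    156          7     NaN            21
5  shipped    139          3     5.0             9
mean of column 'ship_days_x3' → 15.0

15.0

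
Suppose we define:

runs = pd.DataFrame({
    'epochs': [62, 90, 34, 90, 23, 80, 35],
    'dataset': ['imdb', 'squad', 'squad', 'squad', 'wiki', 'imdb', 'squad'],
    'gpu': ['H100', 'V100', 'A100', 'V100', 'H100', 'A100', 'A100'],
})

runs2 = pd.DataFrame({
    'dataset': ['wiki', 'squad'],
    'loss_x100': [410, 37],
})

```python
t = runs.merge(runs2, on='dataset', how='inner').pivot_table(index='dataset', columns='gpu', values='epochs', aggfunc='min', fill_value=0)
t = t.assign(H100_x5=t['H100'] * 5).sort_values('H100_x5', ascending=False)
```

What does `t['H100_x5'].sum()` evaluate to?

115

merge on 'dataset' (how='inner') → 5 rows:
   epochs dataset   gpu  loss_x100
0      90   squad  V100         37
1      34   squad  A100         37
2      90   squad  V100         37
3      23    wiki  H100        410
4      35   squad  A100         37
pivot: rows=dataset, cols=gpu, min(epochs):
gpu      A100  H100  V100
dataset                  
squad      34     0    90
wiki        0    23     0
add column H100_x5 = t['H100'] * 5:
gpu      A100  H100  V100  H100_x5
dataset                           
squad      34     0    90        0
wiki        0    23     0      115
sort by H100_x5 descending:
gpu      A100  H100  V100  H100_x5
dataset                           
wiki        0    23     0      115
squad      34     0    90        0
Finally, sum of column 'H100_x5' = 115.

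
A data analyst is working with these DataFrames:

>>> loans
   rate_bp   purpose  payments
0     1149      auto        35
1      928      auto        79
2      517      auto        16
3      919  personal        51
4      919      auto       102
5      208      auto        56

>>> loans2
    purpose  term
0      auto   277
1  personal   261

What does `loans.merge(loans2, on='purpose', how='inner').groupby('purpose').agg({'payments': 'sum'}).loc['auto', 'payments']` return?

288

merge on 'purpose' (how='inner') → 6 rows:
   rate_bp   purpose  payments  term
0     1149      auto        35   277
1      928      auto        79   277
2      517      auto        16   277
3      919  personal        51   261
4      919      auto       102   277
5      208      auto        56   277
group by purpose, sum of payments:
          payments
purpose           
auto           288
personal        51
Finally, value at row 'auto', column 'payments' = 288.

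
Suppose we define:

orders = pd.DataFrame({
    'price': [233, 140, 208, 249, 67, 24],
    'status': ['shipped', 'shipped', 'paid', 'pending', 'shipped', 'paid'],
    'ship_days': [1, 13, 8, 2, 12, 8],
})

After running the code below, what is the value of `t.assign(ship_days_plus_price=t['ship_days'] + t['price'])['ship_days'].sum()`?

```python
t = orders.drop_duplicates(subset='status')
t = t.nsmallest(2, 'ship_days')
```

3

drop duplicate status (keep=first):
   price   status  ship_days
0    233  shipped          1
2    208     paid          8
3    249  pending          2
take 2 rows with smallest ship_days:
   price   status  ship_days
0    233  shipped          1
3    249  pending          2
add column ship_days_plus_price = t['ship_days'] + t['price']:
   price   status  ship_days  ship_days_plus_price
0    233  shipped          1                   234
3    249  pending          2                   251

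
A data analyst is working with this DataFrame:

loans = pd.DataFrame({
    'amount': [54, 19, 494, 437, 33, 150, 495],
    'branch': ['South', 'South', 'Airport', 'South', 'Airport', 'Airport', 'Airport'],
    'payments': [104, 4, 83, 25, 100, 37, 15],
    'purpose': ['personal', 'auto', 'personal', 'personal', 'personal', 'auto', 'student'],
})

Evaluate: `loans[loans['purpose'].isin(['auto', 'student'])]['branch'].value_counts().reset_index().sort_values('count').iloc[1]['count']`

2

filter rows where purpose in ['auto', 'student']:
   amount   branch  payments  purpose
1      19    South         4     auto
5     150  Airport        37     auto
6     495  Airport        15  student
value_counts of branch:
branch
Airport    2
South      1
Name: count, dtype: int64
reset_index():
    branch  count
0  Airport      2
1    South      1
sort by count:
    branch  count
1    South      1
0  Airport      2
Taking the value at position 1, column 'count' gives 2.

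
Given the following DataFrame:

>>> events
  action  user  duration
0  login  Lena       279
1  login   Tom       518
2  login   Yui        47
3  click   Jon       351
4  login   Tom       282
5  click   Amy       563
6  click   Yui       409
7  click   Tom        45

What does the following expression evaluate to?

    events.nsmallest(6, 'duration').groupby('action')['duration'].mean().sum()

471.0

take 6 rows with smallest duration:
  action  user  duration
7  click   Tom        45
2  login   Yui        47
0  login  Lena       279
4  login   Tom       282
3  click   Jon       351
6  click   Yui       409
group by action, mean of duration:
action
click    268.333333
login    202.666667
Name: duration, dtype: float64
The sum of the resulting series is 471.0.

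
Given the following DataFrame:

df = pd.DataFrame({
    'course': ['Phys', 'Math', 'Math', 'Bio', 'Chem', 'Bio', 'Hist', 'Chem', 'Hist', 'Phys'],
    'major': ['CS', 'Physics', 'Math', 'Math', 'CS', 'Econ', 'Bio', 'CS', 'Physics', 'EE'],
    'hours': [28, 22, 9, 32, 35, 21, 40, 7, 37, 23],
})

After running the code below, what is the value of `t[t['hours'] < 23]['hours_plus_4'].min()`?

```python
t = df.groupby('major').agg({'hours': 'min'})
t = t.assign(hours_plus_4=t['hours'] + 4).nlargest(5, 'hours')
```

group by major, min of hours:
         hours
major         
Bio         40
CS           7
EE          23
Econ        21
Math         9
Physics     22
add column hours_plus_4 = t['hours'] + 4:
         hours  hours_plus_4
major                       
Bio         40            44
CS           7            11
EE          23            27
Econ        21            25
Math         9            13
Physics     22            26
take 5 rows with largest hours:
         hours  hours_plus_4
major                       
Bio         40            44
EE          23            27
Physics     22            26
Econ        21            25
Math         9            13
filter rows where hours < 23:
         hours  hours_plus_4
major                       
Physics     22            26
Econ        21            25
Math         9            13

13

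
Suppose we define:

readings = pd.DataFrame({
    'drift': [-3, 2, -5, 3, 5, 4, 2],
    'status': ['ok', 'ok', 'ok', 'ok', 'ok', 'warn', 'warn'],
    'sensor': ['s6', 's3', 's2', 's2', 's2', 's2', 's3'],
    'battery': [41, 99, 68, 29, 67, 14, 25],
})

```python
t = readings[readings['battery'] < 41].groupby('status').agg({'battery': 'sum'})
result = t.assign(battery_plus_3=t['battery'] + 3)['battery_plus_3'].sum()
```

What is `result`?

filter rows where battery < 41:
   drift status sensor  battery
3      3     ok     s2       29
5      4   warn     s2       14
6      2   warn     s3       25
group by status, sum of battery:
        battery
status         
ok           29
warn         39
add column battery_plus_3 = t['battery'] + 3:
        battery  battery_plus_3
status                         
ok           29              32
warn         39              42
Then the sum of column 'battery_plus_3': 74

74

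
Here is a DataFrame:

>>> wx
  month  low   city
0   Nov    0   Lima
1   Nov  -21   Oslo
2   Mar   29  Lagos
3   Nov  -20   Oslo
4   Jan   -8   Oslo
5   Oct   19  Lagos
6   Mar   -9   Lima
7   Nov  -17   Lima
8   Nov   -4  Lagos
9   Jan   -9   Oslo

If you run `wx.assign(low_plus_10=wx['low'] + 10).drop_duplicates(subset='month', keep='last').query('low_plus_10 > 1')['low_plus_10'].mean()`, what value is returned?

17.5

add column low_plus_10 = wx['low'] + 10:
  month  low   city  low_plus_10
0   Nov    0   Lima           10
1   Nov  -21   Oslo          -11
2   Mar   29  Lagos           39
3   Nov  -20   Oslo          -10
4   Jan   -8   Oslo            2
5   Oct   19  Lagos           29
6   Mar   -9   Lima            1
7   Nov  -17   Lima           -7
8   Nov   -4  Lagos            6
9   Jan   -9   Oslo            1
drop duplicate month (keep=last):
  month  low   city  low_plus_10
5   Oct   19  Lagos           29
6   Mar   -9   Lima            1
8   Nov   -4  Lagos            6
9   Jan   -9   Oslo            1
filter rows where low_plus_10 > 1:
  month  low   city  low_plus_10
5   Oct   19  Lagos           29
8   Nov   -4  Lagos            6
Finally, mean of column 'low_plus_10' = 17.5.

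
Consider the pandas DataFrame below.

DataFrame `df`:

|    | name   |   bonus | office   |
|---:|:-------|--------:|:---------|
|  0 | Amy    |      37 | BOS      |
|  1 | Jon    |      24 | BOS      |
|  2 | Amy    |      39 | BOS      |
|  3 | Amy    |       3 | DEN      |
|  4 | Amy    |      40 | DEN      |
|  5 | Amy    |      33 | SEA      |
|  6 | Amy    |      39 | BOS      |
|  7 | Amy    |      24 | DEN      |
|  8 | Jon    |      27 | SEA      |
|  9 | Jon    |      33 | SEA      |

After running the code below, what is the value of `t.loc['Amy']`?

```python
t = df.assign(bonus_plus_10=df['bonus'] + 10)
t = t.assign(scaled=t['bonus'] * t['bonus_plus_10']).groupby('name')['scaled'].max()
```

2000

add column bonus_plus_10 = df['bonus'] + 10:
  name  bonus office  bonus_plus_10
0  Amy     37    BOS             47
1  Jon     24    BOS             34
2  Amy     39    BOS             49
3  Amy      3    DEN             13
4  Amy     40    DEN             50
5  Amy     33    SEA             43
6  Amy     39    BOS             49
7  Amy     24    DEN             34
8  Jon     27    SEA             37
9  Jon     33    SEA             43
add column scaled = t['bonus'] * t['bonus_plus_10']:
  name  bonus office  bonus_plus_10  scaled
0  Amy     37    BOS             47    1739
1  Jon     24    BOS             34     816
2  Amy     39    BOS             49    1911
3  Amy      3    DEN             13      39
4  Amy     40    DEN             50    2000
5  Amy     33    SEA             43    1419
6  Amy     39    BOS             49    1911
7  Amy     24    DEN             34     816
8  Jon     27    SEA             37     999
9  Jon     33    SEA             43    1419
group by name, max of scaled:
name
Amy    2000
Jon    1419
Name: scaled, dtype: int64
Taking the value at index 'Amy' gives 2000.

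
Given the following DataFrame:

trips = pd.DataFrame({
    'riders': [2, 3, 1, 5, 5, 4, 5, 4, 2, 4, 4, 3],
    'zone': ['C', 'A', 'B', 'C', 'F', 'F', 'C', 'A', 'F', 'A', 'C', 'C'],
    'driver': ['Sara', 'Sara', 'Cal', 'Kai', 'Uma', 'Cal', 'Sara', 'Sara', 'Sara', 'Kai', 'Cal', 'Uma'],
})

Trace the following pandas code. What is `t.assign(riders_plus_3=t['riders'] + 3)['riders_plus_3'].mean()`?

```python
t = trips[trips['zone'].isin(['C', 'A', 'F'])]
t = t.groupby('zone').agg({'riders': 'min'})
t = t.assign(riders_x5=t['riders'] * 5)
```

filter rows where zone in ['C', 'A', 'F']:
    riders zone driver
0        2    C   Sara
1        3    A   Sara
3        5    C    Kai
4        5    F    Uma
5        4    F    Cal
6        5    C   Sara
7        4    A   Sara
8        2    F   Sara
9        4    A    Kai
10       4    C    Cal
11       3    C    Uma
group by zone, min of riders:
      riders
zone        
A          3
C          2
F          2
add column riders_x5 = t['riders'] * 5:
      riders  riders_x5
zone                   
A          3         15
C          2         10
F          2         10
add column riders_plus_3 = t['riders'] + 3:
      riders  riders_x5  riders_plus_3
zone                                  
A          3         15              6
C          2         10              5
F          2         10              5
Then the mean of column 'riders_plus_3': 5.33333333333

5.33333333333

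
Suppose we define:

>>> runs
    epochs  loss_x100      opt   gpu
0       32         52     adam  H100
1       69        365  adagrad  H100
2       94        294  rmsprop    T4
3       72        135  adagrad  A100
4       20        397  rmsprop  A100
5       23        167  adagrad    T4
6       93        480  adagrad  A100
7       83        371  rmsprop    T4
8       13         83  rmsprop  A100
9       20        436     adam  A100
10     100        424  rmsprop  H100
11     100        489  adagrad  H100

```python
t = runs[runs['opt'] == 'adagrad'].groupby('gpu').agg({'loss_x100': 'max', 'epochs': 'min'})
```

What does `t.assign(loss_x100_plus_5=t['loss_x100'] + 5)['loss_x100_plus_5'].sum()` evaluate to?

1151

filter rows where opt == 'adagrad':
    epochs  loss_x100      opt   gpu
1       69        365  adagrad  H100
3       72        135  adagrad  A100
5       23        167  adagrad    T4
6       93        480  adagrad  A100
11     100        489  adagrad  H100
group by gpu: max(loss_x100), min(epochs):
      loss_x100  epochs
gpu                    
A100        480      72
H100        489      69
T4          167      23
add column loss_x100_plus_5 = t['loss_x100'] + 5:
      loss_x100  epochs  loss_x100_plus_5
gpu                                      
A100        480      72               485
H100        489      69               494
T4          167      23               172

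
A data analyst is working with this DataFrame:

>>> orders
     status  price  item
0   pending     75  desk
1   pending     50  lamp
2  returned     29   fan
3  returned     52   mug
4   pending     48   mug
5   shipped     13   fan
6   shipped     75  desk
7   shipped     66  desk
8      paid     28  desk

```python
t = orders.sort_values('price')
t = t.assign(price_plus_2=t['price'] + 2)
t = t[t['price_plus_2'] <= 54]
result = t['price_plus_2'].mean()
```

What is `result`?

sort by price:
     status  price  item
5   shipped     13   fan
8      paid     28  desk
2  returned     29   fan
4   pending     48   mug
1   pending     50  lamp
3  returned     52   mug
7   shipped     66  desk
0   pending     75  desk
6   shipped     75  desk
add column price_plus_2 = t['price'] + 2:
     status  price  item  price_plus_2
5   shipped     13   fan            15
8      paid     28  desk            30
2  returned     29   fan            31
4   pending     48   mug            50
1   pending     50  lamp            52
3  returned     52   mug            54
7   shipped     66  desk            68
0   pending     75  desk            77
6   shipped     75  desk            77
filter rows where price_plus_2 <= 54:
     status  price  item  price_plus_2
5   shipped     13   fan            15
8      paid     28  desk            30
2  returned     29   fan            31
4   pending     48   mug            50
1   pending     50  lamp            52
3  returned     52   mug            54
Hence 38.6666666667.

38.6666666667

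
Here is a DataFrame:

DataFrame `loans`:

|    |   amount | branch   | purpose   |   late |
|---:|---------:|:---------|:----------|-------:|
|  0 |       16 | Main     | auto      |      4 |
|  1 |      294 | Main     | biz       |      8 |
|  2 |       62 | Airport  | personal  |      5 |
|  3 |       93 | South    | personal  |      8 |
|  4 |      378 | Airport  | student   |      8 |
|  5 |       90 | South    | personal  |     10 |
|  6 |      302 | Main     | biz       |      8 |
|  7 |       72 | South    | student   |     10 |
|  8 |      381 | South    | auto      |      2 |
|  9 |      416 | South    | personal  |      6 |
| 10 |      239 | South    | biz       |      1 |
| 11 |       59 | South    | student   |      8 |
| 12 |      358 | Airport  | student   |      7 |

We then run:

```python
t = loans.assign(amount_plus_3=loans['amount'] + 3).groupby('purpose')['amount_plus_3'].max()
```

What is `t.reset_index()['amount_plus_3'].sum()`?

add column amount_plus_3 = loans['amount'] + 3:
    amount   branch   purpose  late  amount_plus_3
0       16     Main      auto     4             19
1      294     Main       biz     8            297
2       62  Airport  personal     5             65
3       93    South  personal     8             96
4      378  Airport   student     8            381
5       90    South  personal    10             93
6      302     Main       biz     8            305
7       72    South   student    10             75
8      381    South      auto     2            384
9      416    South  personal     6            419
10     239    South       biz     1            242
11      59    South   student     8             62
12     358  Airport   student     7            361
group by purpose, max of amount_plus_3:
purpose
auto        384
biz         305
personal    419
student     381
Name: amount_plus_3, dtype: int64
reset_index():
    purpose  amount_plus_3
0      auto            384
1       biz            305
2  personal            419
3   student            381
So sum() = 1489.

1489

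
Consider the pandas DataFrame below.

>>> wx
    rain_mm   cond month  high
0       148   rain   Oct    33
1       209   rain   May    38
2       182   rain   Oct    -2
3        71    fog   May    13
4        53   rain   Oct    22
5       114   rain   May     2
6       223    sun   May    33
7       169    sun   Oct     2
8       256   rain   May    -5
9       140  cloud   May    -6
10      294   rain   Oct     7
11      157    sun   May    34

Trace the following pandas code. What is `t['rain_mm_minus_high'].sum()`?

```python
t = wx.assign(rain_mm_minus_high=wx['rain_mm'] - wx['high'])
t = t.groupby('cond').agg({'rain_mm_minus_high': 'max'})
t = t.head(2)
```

add column rain_mm_minus_high = wx['rain_mm'] - wx['high']:
    rain_mm   cond month  high  rain_mm_minus_high
0       148   rain   Oct    33                 115
1       209   rain   May    38                 171
2       182   rain   Oct    -2                 184
3        71    fog   May    13                  58
4        53   rain   Oct    22                  31
5       114   rain   May     2                 112
6       223    sun   May    33                 190
7       169    sun   Oct     2                 167
8       256   rain   May    -5                 261
9       140  cloud   May    -6                 146
10      294   rain   Oct     7                 287
11      157    sun   May    34                 123
group by cond, max of rain_mm_minus_high:
       rain_mm_minus_high
cond                     
cloud                 146
fog                    58
rain                  287
sun                   190
take first 2 rows:
       rain_mm_minus_high
cond                     
cloud                 146
fog                    58
Hence 204.

204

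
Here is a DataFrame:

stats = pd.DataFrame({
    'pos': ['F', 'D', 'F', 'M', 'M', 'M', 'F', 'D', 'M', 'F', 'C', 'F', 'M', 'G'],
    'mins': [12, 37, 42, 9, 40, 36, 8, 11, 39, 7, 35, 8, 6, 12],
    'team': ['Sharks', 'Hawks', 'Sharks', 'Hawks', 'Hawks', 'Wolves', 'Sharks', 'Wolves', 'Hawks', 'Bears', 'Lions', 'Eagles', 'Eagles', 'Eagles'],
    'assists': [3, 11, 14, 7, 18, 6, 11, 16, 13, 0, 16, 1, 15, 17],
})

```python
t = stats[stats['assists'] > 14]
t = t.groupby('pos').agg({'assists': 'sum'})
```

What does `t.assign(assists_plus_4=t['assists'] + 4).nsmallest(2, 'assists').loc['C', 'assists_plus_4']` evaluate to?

20

filter rows where assists > 14:
   pos  mins    team  assists
4    M    40   Hawks       18
7    D    11  Wolves       16
10   C    35   Lions       16
12   M     6  Eagles       15
13   G    12  Eagles       17
group by pos, sum of assists:
     assists
pos         
C         16
D         16
G         17
M         33
add column assists_plus_4 = t['assists'] + 4:
     assists  assists_plus_4
pos                         
C         16              20
D         16              20
G         17              21
M         33              37
take 2 rows with smallest assists:
     assists  assists_plus_4
pos                         
C         16              20
D         16              20
Then the value at row 'C', column 'assists_plus_4': 20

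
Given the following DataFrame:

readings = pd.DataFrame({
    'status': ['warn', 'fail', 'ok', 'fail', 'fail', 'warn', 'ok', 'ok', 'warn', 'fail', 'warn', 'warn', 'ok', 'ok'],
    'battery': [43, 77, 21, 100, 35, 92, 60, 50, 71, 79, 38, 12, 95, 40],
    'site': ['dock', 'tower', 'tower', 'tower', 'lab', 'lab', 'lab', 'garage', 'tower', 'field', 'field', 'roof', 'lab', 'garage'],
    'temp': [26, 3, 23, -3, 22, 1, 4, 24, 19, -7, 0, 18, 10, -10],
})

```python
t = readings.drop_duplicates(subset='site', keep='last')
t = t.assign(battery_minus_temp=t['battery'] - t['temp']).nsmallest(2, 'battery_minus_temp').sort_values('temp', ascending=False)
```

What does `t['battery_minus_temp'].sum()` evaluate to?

drop duplicate site (keep=last):
   status  battery    site  temp
0    warn       43    dock    26
8    warn       71   tower    19
10   warn       38   field     0
11   warn       12    roof    18
12     ok       95     lab    10
13     ok       40  garage   -10
add column battery_minus_temp = t['battery'] - t['temp']:
   status  battery    site  temp  battery_minus_temp
0    warn       43    dock    26                  17
8    warn       71   tower    19                  52
10   warn       38   field     0                  38
11   warn       12    roof    18                  -6
12     ok       95     lab    10                  85
13     ok       40  garage   -10                  50
take 2 rows with smallest battery_minus_temp:
   status  battery  site  temp  battery_minus_temp
11   warn       12  roof    18                  -6
0    warn       43  dock    26                  17
sort by temp descending:
   status  battery  site  temp  battery_minus_temp
0    warn       43  dock    26                  17
11   warn       12  roof    18                  -6
Finally, sum of column 'battery_minus_temp' = 11.

11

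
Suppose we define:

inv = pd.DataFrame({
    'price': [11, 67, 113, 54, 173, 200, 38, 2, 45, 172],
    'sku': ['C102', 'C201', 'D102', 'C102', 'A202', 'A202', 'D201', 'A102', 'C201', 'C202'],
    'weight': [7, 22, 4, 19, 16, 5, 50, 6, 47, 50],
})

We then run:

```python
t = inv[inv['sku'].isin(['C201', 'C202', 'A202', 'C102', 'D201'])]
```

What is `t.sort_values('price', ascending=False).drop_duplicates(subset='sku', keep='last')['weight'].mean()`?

filter rows where sku in ['C201', 'C202', 'A202', 'C102', 'D201']:
   price   sku  weight
0     11  C102       7
1     67  C201      22
3     54  C102      19
4    173  A202      16
5    200  A202       5
6     38  D201      50
8     45  C201      47
9    172  C202      50
sort by price descending:
   price   sku  weight
5    200  A202       5
4    173  A202      16
9    172  C202      50
1     67  C201      22
3     54  C102      19
8     45  C201      47
6     38  D201      50
0     11  C102       7
drop duplicate sku (keep=last):
   price   sku  weight
4    173  A202      16
9    172  C202      50
8     45  C201      47
6     38  D201      50
0     11  C102       7
The mean of column 'weight' is 34.0.

34.0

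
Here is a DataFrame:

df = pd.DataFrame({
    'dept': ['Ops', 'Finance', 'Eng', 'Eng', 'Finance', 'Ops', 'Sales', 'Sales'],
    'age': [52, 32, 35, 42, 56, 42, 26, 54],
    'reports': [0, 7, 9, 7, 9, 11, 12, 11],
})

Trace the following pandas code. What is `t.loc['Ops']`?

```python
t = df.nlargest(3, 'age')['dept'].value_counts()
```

1

take 3 rows with largest age:
      dept  age  reports
4  Finance   56        9
7    Sales   54       11
0      Ops   52        0
value_counts of dept:
dept
Finance    1
Sales      1
Ops        1
Name: count, dtype: int64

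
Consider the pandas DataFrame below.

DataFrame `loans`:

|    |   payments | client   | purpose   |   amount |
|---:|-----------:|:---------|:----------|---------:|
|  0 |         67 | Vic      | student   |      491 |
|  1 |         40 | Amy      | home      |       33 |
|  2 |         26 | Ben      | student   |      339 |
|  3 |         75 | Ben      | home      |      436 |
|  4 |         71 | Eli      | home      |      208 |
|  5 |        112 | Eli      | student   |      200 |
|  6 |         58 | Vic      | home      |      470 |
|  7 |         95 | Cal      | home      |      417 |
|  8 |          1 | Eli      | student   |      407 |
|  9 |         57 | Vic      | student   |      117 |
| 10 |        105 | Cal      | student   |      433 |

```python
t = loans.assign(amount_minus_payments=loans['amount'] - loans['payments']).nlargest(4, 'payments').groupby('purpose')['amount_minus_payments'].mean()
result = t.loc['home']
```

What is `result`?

341.5

add column amount_minus_payments = loans['amount'] - loans['payments']:
    payments client  purpose  amount  amount_minus_payments
0         67    Vic  student     491                    424
1         40    Amy     home      33                     -7
2         26    Ben  student     339                    313
3         75    Ben     home     436                    361
4         71    Eli     home     208                    137
5        112    Eli  student     200                     88
6         58    Vic     home     470                    412
7         95    Cal     home     417                    322
8          1    Eli  student     407                    406
9         57    Vic  student     117                     60
10       105    Cal  student     433                    328
take 4 rows with largest payments:
    payments client  purpose  amount  amount_minus_payments
5        112    Eli  student     200                     88
10       105    Cal  student     433                    328
7         95    Cal     home     417                    322
3         75    Ben     home     436                    361
group by purpose, mean of amount_minus_payments:
purpose
home       341.5
student    208.0
Name: amount_minus_payments, dtype: float64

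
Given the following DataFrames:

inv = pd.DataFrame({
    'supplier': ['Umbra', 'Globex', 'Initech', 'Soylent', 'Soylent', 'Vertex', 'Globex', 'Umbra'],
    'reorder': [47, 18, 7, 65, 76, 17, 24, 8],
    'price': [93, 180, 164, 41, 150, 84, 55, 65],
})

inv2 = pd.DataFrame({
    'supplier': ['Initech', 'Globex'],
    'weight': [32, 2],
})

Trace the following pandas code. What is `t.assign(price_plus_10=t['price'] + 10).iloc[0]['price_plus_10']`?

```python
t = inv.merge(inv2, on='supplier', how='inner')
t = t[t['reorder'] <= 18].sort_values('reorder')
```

174

merge on 'supplier' (how='inner') → 3 rows:
  supplier  reorder  price  weight
0   Globex       18    180       2
1  Initech        7    164      32
2   Globex       24     55       2
filter rows where reorder <= 18:
  supplier  reorder  price  weight
0   Globex       18    180       2
1  Initech        7    164      32
sort by reorder:
  supplier  reorder  price  weight
1  Initech        7    164      32
0   Globex       18    180       2
add column price_plus_10 = t['price'] + 10:
  supplier  reorder  price  weight  price_plus_10
1  Initech        7    164      32            174
0   Globex       18    180       2            190
Reading off the value at position 0, column 'price_plus_10', we get 174.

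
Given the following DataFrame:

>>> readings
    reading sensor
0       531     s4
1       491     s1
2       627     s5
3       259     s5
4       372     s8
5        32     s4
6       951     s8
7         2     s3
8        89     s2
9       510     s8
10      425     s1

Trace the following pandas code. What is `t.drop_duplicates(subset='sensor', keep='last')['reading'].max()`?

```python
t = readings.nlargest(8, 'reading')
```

take 8 rows with largest reading:
    reading sensor
6       951     s8
2       627     s5
0       531     s4
9       510     s8
1       491     s1
10      425     s1
4       372     s8
3       259     s5
drop duplicate sensor (keep=last):
    reading sensor
0       531     s4
10      425     s1
4       372     s8
3       259     s5
Then the max of column 'reading': 531

531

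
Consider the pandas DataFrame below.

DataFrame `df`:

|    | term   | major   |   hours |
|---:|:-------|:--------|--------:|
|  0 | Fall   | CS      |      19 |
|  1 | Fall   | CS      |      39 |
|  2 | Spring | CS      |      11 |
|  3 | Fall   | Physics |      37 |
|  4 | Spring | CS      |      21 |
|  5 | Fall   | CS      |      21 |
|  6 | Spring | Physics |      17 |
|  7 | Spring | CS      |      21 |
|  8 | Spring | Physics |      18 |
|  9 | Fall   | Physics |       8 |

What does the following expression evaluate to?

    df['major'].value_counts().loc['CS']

6

value_counts of major:
major
CS         6
Physics    4
Name: count, dtype: int64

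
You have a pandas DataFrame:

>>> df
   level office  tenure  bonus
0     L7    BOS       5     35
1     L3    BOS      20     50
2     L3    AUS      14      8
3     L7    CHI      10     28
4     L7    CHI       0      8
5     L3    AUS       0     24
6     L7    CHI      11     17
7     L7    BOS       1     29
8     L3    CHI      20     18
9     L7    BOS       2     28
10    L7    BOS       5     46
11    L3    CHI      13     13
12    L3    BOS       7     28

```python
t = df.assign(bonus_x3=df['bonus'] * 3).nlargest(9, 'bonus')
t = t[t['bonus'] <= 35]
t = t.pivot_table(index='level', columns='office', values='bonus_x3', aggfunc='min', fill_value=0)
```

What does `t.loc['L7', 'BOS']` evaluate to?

add column bonus_x3 = df['bonus'] * 3:
   level office  tenure  bonus  bonus_x3
0     L7    BOS       5     35       105
1     L3    BOS      20     50       150
2     L3    AUS      14      8        24
3     L7    CHI      10     28        84
4     L7    CHI       0      8        24
5     L3    AUS       0     24        72
6     L7    CHI      11     17        51
7     L7    BOS       1     29        87
8     L3    CHI      20     18        54
9     L7    BOS       2     28        84
10    L7    BOS       5     46       138
11    L3    CHI      13     13        39
12    L3    BOS       7     28        84
take 9 rows with largest bonus:
   level office  tenure  bonus  bonus_x3
1     L3    BOS      20     50       150
10    L7    BOS       5     46       138
0     L7    BOS       5     35       105
7     L7    BOS       1     29        87
3     L7    CHI      10     28        84
9     L7    BOS       2     28        84
12    L3    BOS       7     28        84
5     L3    AUS       0     24        72
8     L3    CHI      20     18        54
filter rows where bonus <= 35:
   level office  tenure  bonus  bonus_x3
0     L7    BOS       5     35       105
7     L7    BOS       1     29        87
3     L7    CHI      10     28        84
9     L7    BOS       2     28        84
12    L3    BOS       7     28        84
5     L3    AUS       0     24        72
8     L3    CHI      20     18        54
pivot: rows=level, cols=office, min(bonus_x3):
office  AUS  BOS  CHI
level                
L3       72   84   54
L7        0   84   84
Hence 84.

84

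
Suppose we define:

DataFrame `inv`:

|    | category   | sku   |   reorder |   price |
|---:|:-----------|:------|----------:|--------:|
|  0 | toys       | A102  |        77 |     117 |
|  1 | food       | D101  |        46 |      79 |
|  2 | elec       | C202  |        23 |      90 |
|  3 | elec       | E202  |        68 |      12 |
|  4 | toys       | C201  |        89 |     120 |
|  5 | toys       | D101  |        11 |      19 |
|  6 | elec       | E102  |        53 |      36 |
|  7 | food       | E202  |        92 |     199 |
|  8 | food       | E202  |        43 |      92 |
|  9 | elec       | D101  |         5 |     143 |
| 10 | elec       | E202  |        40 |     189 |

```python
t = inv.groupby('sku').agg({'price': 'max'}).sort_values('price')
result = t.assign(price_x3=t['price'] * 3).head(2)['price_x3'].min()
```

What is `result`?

group by sku, max of price:
      price
sku        
A102    117
C201    120
C202     90
D101    143
E102     36
E202    199
sort by price:
      price
sku        
E102     36
C202     90
A102    117
C201    120
D101    143
E202    199
add column price_x3 = t['price'] * 3:
      price  price_x3
sku                  
E102     36       108
C202     90       270
A102    117       351
C201    120       360
D101    143       429
E202    199       597
take first 2 rows:
      price  price_x3
sku                  
E102     36       108
C202     90       270
Hence 108.

108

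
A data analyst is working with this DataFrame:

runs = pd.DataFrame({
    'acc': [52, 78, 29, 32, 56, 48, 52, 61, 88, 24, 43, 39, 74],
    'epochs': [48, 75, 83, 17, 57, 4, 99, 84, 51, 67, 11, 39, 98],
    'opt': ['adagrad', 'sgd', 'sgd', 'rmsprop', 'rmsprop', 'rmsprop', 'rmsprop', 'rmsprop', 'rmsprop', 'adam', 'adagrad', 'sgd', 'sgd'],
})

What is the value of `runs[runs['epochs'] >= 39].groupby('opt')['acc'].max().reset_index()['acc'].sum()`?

242

filter rows where epochs >= 39:
    acc  epochs      opt
0    52      48  adagrad
1    78      75      sgd
2    29      83      sgd
4    56      57  rmsprop
6    52      99  rmsprop
7    61      84  rmsprop
8    88      51  rmsprop
9    24      67     adam
11   39      39      sgd
12   74      98      sgd
group by opt, max of acc:
opt
adagrad    52
adam       24
rmsprop    88
sgd        78
Name: acc, dtype: int64
reset_index():
       opt  acc
0  adagrad   52
1     adam   24
2  rmsprop   88
3      sgd   78
Finally, sum of column 'acc' = 242.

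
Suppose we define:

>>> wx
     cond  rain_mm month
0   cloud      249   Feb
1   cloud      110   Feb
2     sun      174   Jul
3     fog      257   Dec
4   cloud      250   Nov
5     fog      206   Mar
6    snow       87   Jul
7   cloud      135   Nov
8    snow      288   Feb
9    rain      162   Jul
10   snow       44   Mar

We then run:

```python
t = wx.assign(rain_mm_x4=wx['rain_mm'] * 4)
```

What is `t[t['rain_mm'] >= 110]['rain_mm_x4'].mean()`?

add column rain_mm_x4 = wx['rain_mm'] * 4:
     cond  rain_mm month  rain_mm_x4
0   cloud      249   Feb         996
1   cloud      110   Feb         440
2     sun      174   Jul         696
3     fog      257   Dec        1028
4   cloud      250   Nov        1000
5     fog      206   Mar         824
6    snow       87   Jul         348
7   cloud      135   Nov         540
8    snow      288   Feb        1152
9    rain      162   Jul         648
10   snow       44   Mar         176
filter rows where rain_mm >= 110:
    cond  rain_mm month  rain_mm_x4
0  cloud      249   Feb         996
1  cloud      110   Feb         440
2    sun      174   Jul         696
3    fog      257   Dec        1028
4  cloud      250   Nov        1000
5    fog      206   Mar         824
7  cloud      135   Nov         540
8   snow      288   Feb        1152
9   rain      162   Jul         648
Hence 813.777777778.

813.777777778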